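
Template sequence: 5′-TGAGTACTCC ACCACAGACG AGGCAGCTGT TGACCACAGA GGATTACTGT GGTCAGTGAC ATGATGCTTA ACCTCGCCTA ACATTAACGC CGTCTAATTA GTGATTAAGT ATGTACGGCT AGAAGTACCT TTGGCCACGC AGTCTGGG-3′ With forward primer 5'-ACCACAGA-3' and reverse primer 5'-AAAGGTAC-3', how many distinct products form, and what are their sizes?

The forward primer ACCACAGA matches the top strand at positions 11–18, 33–40.
The reverse primer's reverse complement is GTACCTTT, matching at positions 125–132.
Each forward site pairs with the reverse site to give a product ending at position 132: sizes 122, 100 bp.

Two products: 122 bp, 100 bp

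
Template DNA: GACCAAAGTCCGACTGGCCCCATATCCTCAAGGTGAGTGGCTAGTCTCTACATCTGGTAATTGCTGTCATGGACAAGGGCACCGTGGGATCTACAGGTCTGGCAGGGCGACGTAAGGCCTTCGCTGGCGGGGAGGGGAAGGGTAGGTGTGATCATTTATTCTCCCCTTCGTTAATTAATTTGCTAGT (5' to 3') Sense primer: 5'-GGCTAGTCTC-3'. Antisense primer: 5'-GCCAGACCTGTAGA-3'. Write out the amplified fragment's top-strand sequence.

Scanning the template, GGCTAGTCTC occurs at positions 39–48; this primer anneals to the bottom strand there with its 3' end pointing downstream.
The reverse primer's reverse complement is TCTACAGGTCTGGC, which matches the template at positions 90–103.
The product is the template from position 39 through 103 (65 bp).

5'-GGCTAGTCTCTACATCTGGTAATTGCTGTCATGGACAAGGGCACCGTGGGATCTACAGGTCTGGC-3'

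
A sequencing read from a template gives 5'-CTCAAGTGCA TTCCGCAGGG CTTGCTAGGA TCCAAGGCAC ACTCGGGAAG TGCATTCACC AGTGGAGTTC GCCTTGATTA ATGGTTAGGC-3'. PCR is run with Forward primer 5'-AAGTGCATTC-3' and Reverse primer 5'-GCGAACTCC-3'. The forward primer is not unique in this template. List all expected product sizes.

69 bp, 25 bp

The forward primer AAGTGCATTC matches the top strand at positions 4–13, 48–57.
The reverse primer's reverse complement is GGAGTTCGC, matching at positions 64–72.
Each forward site pairs with the reverse site to give a product ending at position 72: sizes 69, 25 bp.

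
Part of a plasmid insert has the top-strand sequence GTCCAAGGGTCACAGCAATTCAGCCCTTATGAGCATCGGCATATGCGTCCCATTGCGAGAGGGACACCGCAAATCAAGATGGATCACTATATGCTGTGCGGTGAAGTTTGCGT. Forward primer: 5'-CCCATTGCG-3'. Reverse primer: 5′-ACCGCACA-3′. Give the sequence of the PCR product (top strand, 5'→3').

Scanning the template, CCCATTGCG occurs at positions 49–57; this primer anneals to the bottom strand there with its 3' end pointing downstream.
The reverse primer's reverse complement is TGTGCGGT, which matches the template at positions 95–102.
The product is the template from position 49 through 102 (54 bp).

5'-CCCATTGCGAGAGGGACACCGCAAATCAAGATGGATCACTATATGCTGTGCGGT-3'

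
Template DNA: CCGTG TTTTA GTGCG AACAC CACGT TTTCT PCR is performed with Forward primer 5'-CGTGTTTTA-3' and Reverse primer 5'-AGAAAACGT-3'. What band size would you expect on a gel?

29 bp

Scanning the template, CGTGTTTTA occurs at positions 2–10; this primer anneals to the bottom strand there with its 3' end pointing downstream.
The reverse primer's reverse complement is ACGTTTTCT, which matches the template at positions 22–30.
Product length = (reverse-primer end) − (forward-primer start) + 1 = 30 − 2 + 1 = 29 bp.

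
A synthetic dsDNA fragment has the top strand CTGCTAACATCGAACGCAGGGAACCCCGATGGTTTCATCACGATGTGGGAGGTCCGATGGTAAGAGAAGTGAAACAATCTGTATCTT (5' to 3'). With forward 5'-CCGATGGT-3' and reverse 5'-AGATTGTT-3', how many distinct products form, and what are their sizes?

The forward primer CCGATGGT matches the top strand at positions 26–33, 54–61.
The reverse primer's reverse complement is AACAATCT, matching at positions 73–80.
Each forward site pairs with the reverse site to give a product ending at position 80: sizes 55, 27 bp.

Two products: 55 bp, 27 bp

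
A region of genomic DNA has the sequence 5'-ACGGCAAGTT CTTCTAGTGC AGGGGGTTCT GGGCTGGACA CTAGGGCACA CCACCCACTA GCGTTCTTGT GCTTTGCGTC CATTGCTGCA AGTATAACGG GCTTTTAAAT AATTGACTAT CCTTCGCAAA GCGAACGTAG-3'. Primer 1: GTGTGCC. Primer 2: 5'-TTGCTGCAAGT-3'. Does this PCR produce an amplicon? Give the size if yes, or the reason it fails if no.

No product — the primers' 3' ends point away from each other.

Primer 1 (GTGTGCC) has reverse complement GGCACAC, which matches the top strand at positions 45–51; primer 1 anneals to the top strand there with its 3' end pointing upstream toward position 45.
Primer 2 (TTGCTGCAAGT) matches the top strand directly at positions 83–93; it anneals to the bottom strand with its 3' end pointing downstream toward position 93.
The 3' ends diverge (primer 1 extends toward position 1, primer 2 toward position 140), so the primers never converge on a shared product.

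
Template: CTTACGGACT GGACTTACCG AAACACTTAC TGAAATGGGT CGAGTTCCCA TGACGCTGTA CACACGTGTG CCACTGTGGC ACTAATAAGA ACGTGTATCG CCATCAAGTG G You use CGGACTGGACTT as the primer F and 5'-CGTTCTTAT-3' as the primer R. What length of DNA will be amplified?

89 bp

Forward primer CGGACTGGACTT is found on the top strand at positions 5–16.
Taking the reverse complement of CGTTCTTAT gives ATAAGAACG, found at positions 85–93 on the template; the primer anneals here to the top strand with its 3' end pointing upstream.
Product length = (reverse-primer end) − (forward-primer start) + 1 = 93 − 5 + 1 = 89 bp.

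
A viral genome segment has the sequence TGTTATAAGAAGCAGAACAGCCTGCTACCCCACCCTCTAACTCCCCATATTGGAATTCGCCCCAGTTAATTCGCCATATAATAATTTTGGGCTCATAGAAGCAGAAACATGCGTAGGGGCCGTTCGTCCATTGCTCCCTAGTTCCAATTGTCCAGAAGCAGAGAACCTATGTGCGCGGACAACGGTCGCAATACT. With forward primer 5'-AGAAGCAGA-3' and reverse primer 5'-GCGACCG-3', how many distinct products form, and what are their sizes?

Three products: 182 bp, 93 bp, 36 bp

The forward primer AGAAGCAGA matches the top strand at positions 8–16, 97–105, 154–162.
The reverse primer's reverse complement is CGGTCGC, matching at positions 183–189.
Each forward site pairs with the reverse site to give a product ending at position 189: sizes 182, 93, 36 bp.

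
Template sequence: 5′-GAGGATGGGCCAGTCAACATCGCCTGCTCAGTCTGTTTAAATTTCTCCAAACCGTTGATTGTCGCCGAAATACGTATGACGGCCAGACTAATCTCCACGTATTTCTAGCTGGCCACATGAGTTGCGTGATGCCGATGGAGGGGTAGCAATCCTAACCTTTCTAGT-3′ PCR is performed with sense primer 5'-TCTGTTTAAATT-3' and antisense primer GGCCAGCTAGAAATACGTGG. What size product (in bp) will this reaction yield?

83 bp

Scanning the template, TCTGTTTAAATT occurs at positions 32–43; this primer anneals to the bottom strand there with its 3' end pointing downstream.
Reverse complement of the reverse primer: CCACGTATTTCTAGCTGGCC. This occurs on the top strand at positions 95–114.
Amplicon spans positions 32–114: 83 bp.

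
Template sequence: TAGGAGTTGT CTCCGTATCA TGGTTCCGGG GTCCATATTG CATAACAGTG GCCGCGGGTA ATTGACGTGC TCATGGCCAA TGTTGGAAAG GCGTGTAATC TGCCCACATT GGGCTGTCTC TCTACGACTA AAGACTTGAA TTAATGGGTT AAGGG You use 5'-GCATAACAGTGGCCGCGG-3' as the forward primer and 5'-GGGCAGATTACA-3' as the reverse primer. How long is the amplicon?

Forward primer GCATAACAGTGGCCGCGG is found on the top strand at positions 40–57.
The reverse primer's reverse complement is TGTAATCTGCCC, which matches the template at positions 94–105.
The product runs from position 40 to position 105, so its length is 105 − 40 + 1 = 66 bp.

66 bp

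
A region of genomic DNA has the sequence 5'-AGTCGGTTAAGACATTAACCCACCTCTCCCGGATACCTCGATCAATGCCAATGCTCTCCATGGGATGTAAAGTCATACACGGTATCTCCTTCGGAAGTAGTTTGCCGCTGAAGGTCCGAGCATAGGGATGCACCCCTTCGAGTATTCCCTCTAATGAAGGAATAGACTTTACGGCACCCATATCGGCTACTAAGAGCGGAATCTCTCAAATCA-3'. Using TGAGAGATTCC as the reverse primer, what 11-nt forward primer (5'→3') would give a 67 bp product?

5'-GTATTCCCTCT-3'

The reverse primer's reverse complement GGAATCTCTCA matches the template at positions 198–208, so the product ends at position 208.
A 67 bp product then starts at position 208 − 67 + 1 = 142.
The forward primer is identical to the top strand there: GTATTCCCTCT.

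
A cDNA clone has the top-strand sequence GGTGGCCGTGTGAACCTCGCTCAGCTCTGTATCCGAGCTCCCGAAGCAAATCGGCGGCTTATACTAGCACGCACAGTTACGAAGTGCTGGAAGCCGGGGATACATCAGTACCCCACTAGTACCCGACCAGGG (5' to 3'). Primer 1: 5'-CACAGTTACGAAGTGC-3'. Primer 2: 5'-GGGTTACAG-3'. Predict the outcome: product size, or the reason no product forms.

No product — primer 2 has no binding site in the template.

Primer 2 (GGGTTACAG) does not match the top strand, and its reverse complement CTGTAACCC does not match either.
With no annealing site for primer 2, no amplification occurs.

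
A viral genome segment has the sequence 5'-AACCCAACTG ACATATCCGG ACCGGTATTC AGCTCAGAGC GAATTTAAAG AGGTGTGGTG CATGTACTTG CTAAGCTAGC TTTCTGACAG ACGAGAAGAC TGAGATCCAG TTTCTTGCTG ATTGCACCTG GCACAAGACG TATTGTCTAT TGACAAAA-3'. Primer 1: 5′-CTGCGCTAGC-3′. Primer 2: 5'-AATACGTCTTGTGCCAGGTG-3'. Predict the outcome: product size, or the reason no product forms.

Primer 1 (CTGCGCTAGC) does not match the top strand, and its reverse complement GCTAGCGCAG does not match either.
With no annealing site for primer 1, no amplification occurs.

No product — primer 1 has no binding site in the template.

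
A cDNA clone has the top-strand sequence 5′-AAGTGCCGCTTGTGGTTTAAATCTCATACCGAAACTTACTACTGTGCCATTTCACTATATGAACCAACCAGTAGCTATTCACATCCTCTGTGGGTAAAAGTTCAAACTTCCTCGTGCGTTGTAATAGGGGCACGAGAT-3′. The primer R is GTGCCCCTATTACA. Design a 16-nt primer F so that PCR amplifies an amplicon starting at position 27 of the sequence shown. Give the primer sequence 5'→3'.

The reverse primer's reverse complement TGTAATAGGGGCAC matches the template at positions 120–133; the product starts at position 27.
The forward primer is identical to the top strand over positions 27–42: TACCGAAACTTACTAC.

5'-TACCGAAACTTACTAC-3'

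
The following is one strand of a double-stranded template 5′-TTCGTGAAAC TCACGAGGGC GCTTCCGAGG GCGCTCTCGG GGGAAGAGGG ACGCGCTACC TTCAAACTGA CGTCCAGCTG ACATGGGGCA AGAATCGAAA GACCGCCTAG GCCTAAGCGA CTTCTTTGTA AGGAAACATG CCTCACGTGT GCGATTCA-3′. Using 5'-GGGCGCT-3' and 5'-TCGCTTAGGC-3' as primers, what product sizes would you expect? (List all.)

104 bp, 92 bp

The forward primer GGGCGCT matches the top strand at positions 17–23, 29–35.
The reverse primer's reverse complement is GCCTAAGCGA, matching at positions 111–120.
Each forward site pairs with the reverse site to give a product ending at position 120: sizes 104, 92 bp.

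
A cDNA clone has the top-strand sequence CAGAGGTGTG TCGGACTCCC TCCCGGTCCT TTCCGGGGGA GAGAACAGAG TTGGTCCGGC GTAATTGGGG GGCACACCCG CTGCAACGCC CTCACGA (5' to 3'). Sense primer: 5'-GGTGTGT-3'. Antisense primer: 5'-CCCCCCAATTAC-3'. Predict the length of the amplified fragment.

Forward primer GGTGTGT is found on the top strand at positions 5–11.
The reverse primer's reverse complement is GTAATTGGGGGG, which matches the template at positions 61–72.
The product runs from position 5 to position 72, so its length is 72 − 5 + 1 = 68 bp.

68 bp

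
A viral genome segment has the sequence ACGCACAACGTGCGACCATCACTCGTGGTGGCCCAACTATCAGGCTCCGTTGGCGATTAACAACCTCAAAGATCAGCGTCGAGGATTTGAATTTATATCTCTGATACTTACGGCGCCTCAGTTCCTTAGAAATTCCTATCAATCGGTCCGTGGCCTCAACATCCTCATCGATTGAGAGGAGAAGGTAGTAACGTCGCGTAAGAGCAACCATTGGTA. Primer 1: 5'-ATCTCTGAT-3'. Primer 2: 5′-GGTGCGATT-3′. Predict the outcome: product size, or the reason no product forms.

Primer 2 (GGTGCGATT) does not match the top strand, and its reverse complement AATCGCACC does not match either.
With no annealing site for primer 2, no amplification occurs.

No product — primer 2 has no binding site in the template.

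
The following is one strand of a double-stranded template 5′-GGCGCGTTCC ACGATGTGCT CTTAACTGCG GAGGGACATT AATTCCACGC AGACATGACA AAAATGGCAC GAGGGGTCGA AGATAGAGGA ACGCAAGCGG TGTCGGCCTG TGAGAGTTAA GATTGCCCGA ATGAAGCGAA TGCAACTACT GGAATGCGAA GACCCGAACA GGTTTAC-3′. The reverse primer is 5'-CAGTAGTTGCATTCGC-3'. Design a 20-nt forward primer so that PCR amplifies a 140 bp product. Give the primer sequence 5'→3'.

5'-CGATGTGCTCTTAACTGCGG-3'

The reverse primer's reverse complement GCGAATGCAACTACTG matches the template at positions 136–151, so the product ends at position 151.
A 140 bp product then starts at position 151 − 140 + 1 = 12.
The forward primer is identical to the top strand there: CGATGTGCTCTTAACTGCGG.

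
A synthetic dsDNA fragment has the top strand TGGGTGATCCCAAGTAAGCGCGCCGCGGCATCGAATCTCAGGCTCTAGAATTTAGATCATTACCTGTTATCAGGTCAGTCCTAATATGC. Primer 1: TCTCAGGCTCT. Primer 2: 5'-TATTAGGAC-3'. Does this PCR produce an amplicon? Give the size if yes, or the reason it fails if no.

Yes — a 51 bp product.

Primer 1 (TCTCAGGCTCT) matches the top strand at positions 36–46; it acts as a forward primer.
Primer 2's reverse complement is GTCCTAATA, matching the top strand at positions 78–86; it acts as a reverse primer.
The 3' ends face each other across positions 36–86, giving a 51 bp product.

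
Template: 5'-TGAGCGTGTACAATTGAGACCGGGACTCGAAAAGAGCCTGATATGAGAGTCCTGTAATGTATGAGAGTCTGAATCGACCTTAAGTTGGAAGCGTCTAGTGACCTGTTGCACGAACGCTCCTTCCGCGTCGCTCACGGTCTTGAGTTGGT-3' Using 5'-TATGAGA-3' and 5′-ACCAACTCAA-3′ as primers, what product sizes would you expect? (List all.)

108 bp, 90 bp

The forward primer TATGAGA matches the top strand at positions 42–48, 60–66.
The reverse primer's reverse complement is TTGAGTTGGT, matching at positions 140–149.
Each forward site pairs with the reverse site to give a product ending at position 149: sizes 108, 90 bp.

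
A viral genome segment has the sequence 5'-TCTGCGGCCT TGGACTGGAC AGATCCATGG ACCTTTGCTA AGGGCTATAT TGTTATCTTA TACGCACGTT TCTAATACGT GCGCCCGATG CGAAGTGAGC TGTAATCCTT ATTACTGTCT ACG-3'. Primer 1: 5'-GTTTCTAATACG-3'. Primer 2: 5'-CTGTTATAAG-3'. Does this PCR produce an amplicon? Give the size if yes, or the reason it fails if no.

Primer 2 (CTGTTATAAG) does not match the top strand, and its reverse complement CTTATAACAG does not match either.
With no annealing site for primer 2, no amplification occurs.

No product — primer 2 has no binding site in the template.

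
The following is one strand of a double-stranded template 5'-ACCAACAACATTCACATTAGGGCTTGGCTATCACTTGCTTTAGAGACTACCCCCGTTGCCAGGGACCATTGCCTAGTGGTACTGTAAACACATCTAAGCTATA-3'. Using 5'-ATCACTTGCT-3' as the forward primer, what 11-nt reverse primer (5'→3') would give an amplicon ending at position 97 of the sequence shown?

5'-TTAGATGTGTT-3'

The forward primer binds at positions 30–39; the product's 3' end on the top strand is position 97.
The reverse primer anneals to the top strand over positions 87–97, i.e. to AACACATCTAA.
Its sequence written 5'→3' is the reverse complement: TTAGATGTGTT.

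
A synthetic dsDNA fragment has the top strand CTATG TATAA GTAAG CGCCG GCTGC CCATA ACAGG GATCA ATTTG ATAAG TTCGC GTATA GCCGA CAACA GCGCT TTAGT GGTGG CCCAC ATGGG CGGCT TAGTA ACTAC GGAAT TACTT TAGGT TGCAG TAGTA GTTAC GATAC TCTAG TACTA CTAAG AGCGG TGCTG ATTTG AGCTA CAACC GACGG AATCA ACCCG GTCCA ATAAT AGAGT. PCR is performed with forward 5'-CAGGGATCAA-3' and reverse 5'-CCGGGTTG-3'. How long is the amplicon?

170 bp

Forward primer CAGGGATCAA is found on the top strand at positions 32–41.
Reverse complement of the reverse primer: CAACCCGG. This occurs on the top strand at positions 194–201.
Amplicon spans positions 32–201: 170 bp.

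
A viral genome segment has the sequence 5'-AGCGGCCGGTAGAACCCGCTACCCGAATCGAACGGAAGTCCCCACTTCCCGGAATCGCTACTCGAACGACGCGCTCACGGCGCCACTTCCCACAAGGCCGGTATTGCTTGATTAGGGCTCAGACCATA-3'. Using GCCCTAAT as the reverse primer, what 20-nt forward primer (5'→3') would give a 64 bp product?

The reverse primer's reverse complement ATTAGGGC matches the template at positions 111–118, so the product ends at position 118.
A 64 bp product then starts at position 118 − 64 + 1 = 55.
The forward primer is identical to the top strand there: TCGCTACTCGAACGACGCGC.

5'-TCGCTACTCGAACGACGCGC-3'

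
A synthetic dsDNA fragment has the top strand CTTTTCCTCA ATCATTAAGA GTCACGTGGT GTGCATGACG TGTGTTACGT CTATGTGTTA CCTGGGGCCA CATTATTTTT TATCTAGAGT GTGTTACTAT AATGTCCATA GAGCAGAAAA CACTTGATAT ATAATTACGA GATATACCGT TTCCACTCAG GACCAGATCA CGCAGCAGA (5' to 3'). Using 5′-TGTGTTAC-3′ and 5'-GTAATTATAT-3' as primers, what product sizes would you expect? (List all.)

98 bp, 85 bp, 49 bp

The forward primer TGTGTTAC matches the top strand at positions 41–48, 54–61, 90–97.
The reverse primer's reverse complement is ATATAATTAC, matching at positions 129–138.
Each forward site pairs with the reverse site to give a product ending at position 138: sizes 98, 85, 49 bp.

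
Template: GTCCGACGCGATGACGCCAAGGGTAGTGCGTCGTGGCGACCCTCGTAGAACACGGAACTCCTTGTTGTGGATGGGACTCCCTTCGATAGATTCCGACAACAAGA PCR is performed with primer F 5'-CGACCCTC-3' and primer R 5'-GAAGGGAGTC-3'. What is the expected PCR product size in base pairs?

The forward primer matches the template at positions 37–44.
Reverse complement of the reverse primer: GACTCCCTTC. This occurs on the top strand at positions 75–84.
Amplicon spans positions 37–84: 48 bp.

48 bp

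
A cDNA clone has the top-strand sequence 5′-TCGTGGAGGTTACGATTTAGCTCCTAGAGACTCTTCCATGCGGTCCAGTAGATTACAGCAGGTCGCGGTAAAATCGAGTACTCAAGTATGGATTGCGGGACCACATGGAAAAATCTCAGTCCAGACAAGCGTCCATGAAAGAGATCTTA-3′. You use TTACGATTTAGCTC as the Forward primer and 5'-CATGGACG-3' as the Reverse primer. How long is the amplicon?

128 bp

The forward primer matches the template at positions 10–23.
Taking the reverse complement of CATGGACG gives CGTCCATG, found at positions 130–137 on the template; the primer anneals here to the top strand with its 3' end pointing upstream.
The product runs from position 10 to position 137, so its length is 137 − 10 + 1 = 128 bp.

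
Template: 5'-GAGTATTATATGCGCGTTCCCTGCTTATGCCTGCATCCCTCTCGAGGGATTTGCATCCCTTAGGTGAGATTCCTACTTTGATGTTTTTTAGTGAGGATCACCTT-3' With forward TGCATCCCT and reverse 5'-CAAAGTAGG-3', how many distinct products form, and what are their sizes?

The forward primer TGCATCCCT matches the top strand at positions 32–40, 52–60.
The reverse primer's reverse complement is CCTACTTTG, matching at positions 72–80.
Each forward site pairs with the reverse site to give a product ending at position 80: sizes 49, 29 bp.

Two products: 49 bp, 29 bp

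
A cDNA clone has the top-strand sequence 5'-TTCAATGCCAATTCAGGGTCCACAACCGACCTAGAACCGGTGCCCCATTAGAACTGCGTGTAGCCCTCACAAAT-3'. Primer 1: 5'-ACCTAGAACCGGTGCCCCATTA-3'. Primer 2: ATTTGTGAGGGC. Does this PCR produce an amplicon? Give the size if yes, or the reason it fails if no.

Yes — a 46 bp product.

Primer 1 (ACCTAGAACCGGTGCCCCATTA) matches the top strand at positions 29–50; it acts as a forward primer.
Primer 2's reverse complement is GCCCTCACAAAT, matching the top strand at positions 63–74; it acts as a reverse primer.
The 3' ends face each other across positions 29–74, giving a 46 bp product.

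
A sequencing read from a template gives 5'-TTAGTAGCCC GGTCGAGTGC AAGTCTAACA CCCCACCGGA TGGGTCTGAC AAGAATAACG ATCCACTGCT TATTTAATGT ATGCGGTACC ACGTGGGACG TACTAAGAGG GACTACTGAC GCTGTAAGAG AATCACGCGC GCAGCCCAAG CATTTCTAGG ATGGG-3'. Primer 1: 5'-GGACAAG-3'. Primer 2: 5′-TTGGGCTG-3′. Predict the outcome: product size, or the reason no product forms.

Primer 1 (GGACAAG) does not match the top strand, and its reverse complement CTTGTCC does not match either.
With no annealing site for primer 1, no amplification occurs.

No product — primer 1 has no binding site in the template.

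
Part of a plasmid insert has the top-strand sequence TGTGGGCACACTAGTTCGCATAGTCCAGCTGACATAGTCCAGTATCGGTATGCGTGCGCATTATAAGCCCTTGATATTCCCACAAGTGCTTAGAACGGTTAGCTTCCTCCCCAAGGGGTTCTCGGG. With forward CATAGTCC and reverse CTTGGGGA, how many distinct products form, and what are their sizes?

The forward primer CATAGTCC matches the top strand at positions 19–26, 33–40.
The reverse primer's reverse complement is TCCCCAAG, matching at positions 108–115.
Each forward site pairs with the reverse site to give a product ending at position 115: sizes 97, 83 bp.

Two products: 97 bp, 83 bp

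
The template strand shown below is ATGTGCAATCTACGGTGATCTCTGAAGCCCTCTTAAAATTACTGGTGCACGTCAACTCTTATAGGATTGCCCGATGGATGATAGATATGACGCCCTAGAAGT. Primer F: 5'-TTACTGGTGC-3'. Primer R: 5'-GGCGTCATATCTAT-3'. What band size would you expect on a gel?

The forward primer matches the template at positions 39–48.
The reverse primer's reverse complement is ATAGATATGACGCC, which matches the template at positions 81–94.
The product runs from position 39 to position 94, so its length is 94 − 39 + 1 = 56 bp.

56 bp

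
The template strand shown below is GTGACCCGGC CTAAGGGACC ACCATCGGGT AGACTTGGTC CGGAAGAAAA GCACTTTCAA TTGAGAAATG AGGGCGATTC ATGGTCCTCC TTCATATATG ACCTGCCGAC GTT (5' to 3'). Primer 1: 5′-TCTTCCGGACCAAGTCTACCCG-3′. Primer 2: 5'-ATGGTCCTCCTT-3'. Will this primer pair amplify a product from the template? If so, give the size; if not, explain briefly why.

Primer 1 (TCTTCCGGACCAAGTCTACCCG) has reverse complement CGGGTAGACTTGGTCCGGAAGA, which matches the top strand at positions 26–47; primer 1 anneals to the top strand there with its 3' end pointing upstream toward position 26.
Primer 2 (ATGGTCCTCCTT) matches the top strand directly at positions 81–92; it anneals to the bottom strand with its 3' end pointing downstream toward position 92.
The 3' ends diverge (primer 1 extends toward position 1, primer 2 toward position 113), so the primers never converge on a shared product.

No product — the primers' 3' ends point away from each other.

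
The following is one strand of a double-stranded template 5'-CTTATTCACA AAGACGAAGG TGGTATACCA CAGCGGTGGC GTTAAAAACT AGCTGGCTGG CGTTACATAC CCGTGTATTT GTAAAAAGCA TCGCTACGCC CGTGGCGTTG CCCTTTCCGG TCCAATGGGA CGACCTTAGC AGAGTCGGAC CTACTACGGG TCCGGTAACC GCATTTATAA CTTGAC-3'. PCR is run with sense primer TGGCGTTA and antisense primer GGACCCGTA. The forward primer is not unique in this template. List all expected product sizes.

The forward primer TGGCGTTA matches the top strand at positions 37–44, 58–65.
The reverse primer's reverse complement is TACGGGTCC, matching at positions 155–163.
Each forward site pairs with the reverse site to give a product ending at position 163: sizes 127, 106 bp.

127 bp, 106 bp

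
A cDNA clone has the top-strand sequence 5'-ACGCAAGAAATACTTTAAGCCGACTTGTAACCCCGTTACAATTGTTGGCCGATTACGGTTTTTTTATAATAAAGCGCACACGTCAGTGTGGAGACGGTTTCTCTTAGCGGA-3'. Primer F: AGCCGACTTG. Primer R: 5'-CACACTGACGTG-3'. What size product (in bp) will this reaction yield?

Scanning the template, AGCCGACTTG occurs at positions 18–27; this primer anneals to the bottom strand there with its 3' end pointing downstream.
The reverse primer's reverse complement is CACGTCAGTGTG, which matches the template at positions 79–90.
Amplicon spans positions 18–90: 73 bp.

73 bp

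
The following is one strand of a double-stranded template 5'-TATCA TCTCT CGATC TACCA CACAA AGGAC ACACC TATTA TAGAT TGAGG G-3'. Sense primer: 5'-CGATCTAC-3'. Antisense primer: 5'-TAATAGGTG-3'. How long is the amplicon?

30 bp

Scanning the template, CGATCTAC occurs at positions 11–18; this primer anneals to the bottom strand there with its 3' end pointing downstream.
The reverse primer's reverse complement is CACCTATTA, which matches the template at positions 32–40.
The product runs from position 11 to position 40, so its length is 40 − 11 + 1 = 30 bp.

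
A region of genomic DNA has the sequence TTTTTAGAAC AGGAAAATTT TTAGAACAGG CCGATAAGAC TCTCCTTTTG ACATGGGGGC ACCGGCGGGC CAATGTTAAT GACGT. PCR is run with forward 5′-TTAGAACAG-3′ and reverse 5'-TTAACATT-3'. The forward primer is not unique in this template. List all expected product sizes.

The forward primer TTAGAACAG matches the top strand at positions 4–12, 21–29.
The reverse primer's reverse complement is AATGTTAA, matching at positions 72–79.
Each forward site pairs with the reverse site to give a product ending at position 79: sizes 76, 59 bp.

76 bp, 59 bp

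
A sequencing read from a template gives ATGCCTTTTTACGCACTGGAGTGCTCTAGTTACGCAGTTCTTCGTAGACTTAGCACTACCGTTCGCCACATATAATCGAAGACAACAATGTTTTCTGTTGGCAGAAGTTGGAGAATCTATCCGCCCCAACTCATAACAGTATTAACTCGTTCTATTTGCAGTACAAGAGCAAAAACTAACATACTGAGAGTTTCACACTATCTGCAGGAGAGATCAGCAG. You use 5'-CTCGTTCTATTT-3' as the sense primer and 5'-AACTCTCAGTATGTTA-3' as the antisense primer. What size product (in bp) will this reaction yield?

Forward primer CTCGTTCTATTT is found on the top strand at positions 146–157.
Reverse complement of the reverse primer: TAACATACTGAGAGTT. This occurs on the top strand at positions 177–192.
The product runs from position 146 to position 192, so its length is 192 − 146 + 1 = 47 bp.

47 bp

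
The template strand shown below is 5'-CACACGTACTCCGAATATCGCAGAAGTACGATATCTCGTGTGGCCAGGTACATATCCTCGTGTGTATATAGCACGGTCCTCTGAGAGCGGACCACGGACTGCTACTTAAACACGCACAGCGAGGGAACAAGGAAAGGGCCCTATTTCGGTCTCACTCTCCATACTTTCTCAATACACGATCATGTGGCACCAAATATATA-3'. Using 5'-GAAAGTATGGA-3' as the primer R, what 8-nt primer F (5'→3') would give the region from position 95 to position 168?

5'-CGGACTGC-3'

The reverse primer's reverse complement TCCATACTTTC matches the template at positions 158–168; the product starts at position 95.
The forward primer is identical to the top strand over positions 95–102: CGGACTGC.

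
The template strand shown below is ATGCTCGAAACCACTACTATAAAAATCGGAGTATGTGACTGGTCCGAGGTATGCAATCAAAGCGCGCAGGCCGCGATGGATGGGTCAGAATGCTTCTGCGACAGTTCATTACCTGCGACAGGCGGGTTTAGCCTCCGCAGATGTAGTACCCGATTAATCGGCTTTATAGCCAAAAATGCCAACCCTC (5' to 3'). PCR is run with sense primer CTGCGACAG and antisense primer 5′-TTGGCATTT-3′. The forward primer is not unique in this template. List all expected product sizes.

87 bp, 70 bp

The forward primer CTGCGACAG matches the top strand at positions 96–104, 113–121.
The reverse primer's reverse complement is AAATGCCAA, matching at positions 174–182.
Each forward site pairs with the reverse site to give a product ending at position 182: sizes 87, 70 bp.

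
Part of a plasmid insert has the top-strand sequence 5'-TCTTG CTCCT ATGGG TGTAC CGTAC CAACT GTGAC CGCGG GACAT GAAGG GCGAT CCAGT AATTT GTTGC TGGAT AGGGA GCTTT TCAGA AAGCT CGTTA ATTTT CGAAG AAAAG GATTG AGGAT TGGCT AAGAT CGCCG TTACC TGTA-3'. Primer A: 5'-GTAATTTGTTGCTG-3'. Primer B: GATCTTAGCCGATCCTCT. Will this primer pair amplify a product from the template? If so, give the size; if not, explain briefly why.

No product — primer B has no binding site in the template.

Primer B (GATCTTAGCCGATCCTCT) does not match the top strand, and its reverse complement AGAGGATCGGCTAAGATC does not match either.
With no annealing site for primer B, no amplification occurs.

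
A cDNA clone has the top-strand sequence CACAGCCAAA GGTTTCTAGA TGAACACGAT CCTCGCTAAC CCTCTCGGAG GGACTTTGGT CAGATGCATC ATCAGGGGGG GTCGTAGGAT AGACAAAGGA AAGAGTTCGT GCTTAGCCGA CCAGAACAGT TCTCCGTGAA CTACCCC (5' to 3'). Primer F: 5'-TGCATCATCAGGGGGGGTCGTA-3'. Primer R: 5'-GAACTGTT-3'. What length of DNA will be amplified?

Forward primer TGCATCATCAGGGGGGGTCGTA is found on the top strand at positions 65–86.
Reverse complement of the reverse primer: AACAGTTC. This occurs on the top strand at positions 125–132.
The product runs from position 65 to position 132, so its length is 132 − 65 + 1 = 68 bp.

68 bp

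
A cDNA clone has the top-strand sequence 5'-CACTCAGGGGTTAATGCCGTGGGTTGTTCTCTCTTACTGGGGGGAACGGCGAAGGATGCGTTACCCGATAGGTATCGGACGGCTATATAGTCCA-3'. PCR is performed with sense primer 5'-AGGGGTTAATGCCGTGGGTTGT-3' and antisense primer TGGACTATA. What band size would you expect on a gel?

The forward primer matches the template at positions 6–27.
Reverse complement of the reverse primer: TATAGTCCA. This occurs on the top strand at positions 86–94.
The product runs from position 6 to position 94, so its length is 94 − 6 + 1 = 89 bp.

89 bp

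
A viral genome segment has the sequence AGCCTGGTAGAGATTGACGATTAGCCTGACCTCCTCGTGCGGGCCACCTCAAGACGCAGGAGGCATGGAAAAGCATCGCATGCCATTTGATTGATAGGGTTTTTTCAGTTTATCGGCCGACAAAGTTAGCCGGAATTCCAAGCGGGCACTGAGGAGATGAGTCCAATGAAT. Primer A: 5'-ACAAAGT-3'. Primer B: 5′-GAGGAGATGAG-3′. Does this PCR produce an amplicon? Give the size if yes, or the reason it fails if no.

Primer A (ACAAAGT) matches the top strand at positions 120–126 (3' end points downstream).
Primer B (GAGGAGATGAG) also matches the top strand directly, at positions 151–161 — its reverse complement CTCATCTCCTC is not present.
Both primers anneal to the bottom strand with 3' ends pointing the same way, so neither can prime synthesis back toward the other.

No product — both primers anneal to the same strand and extend in the same direction.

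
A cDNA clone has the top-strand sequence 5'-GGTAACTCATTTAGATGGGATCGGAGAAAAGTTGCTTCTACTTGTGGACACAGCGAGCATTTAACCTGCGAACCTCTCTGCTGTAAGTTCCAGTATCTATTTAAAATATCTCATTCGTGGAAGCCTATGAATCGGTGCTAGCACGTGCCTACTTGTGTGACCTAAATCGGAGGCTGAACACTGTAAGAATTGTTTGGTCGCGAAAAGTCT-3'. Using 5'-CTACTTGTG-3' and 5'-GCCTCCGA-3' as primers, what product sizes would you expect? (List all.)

The forward primer CTACTTGTG matches the top strand at positions 38–46, 149–157.
The reverse primer's reverse complement is TCGGAGGC, matching at positions 167–174.
Each forward site pairs with the reverse site to give a product ending at position 174: sizes 137, 26 bp.

137 bp, 26 bp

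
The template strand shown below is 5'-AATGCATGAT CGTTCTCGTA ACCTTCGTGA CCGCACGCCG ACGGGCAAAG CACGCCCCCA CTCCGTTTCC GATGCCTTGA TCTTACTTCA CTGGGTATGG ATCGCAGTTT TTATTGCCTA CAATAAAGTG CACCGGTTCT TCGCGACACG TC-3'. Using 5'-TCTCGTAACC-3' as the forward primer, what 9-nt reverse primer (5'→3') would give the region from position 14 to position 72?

5'-TCGGAAACG-3'

The product's 3' end on the top strand is position 72.
The reverse primer anneals to the top strand over positions 64–72, i.e. to CGTTTCCGA.
Its sequence written 5'→3' is the reverse complement: TCGGAAACG.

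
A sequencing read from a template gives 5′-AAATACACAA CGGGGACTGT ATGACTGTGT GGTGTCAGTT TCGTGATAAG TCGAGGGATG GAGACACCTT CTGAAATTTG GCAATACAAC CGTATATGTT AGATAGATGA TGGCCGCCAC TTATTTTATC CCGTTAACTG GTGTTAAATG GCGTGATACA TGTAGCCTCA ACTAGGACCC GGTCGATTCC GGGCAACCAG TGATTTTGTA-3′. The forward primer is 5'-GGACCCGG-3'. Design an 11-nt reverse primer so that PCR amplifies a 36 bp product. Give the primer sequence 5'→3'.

The forward primer binds at positions 175–182, so a 36 bp product ends at position 175 + 36 − 1 = 210.
The reverse primer anneals to the top strand over positions 200–210, i.e. to GTGATTTTGTA.
Its sequence written 5'→3' is the reverse complement: TACAAAATCAC.

5'-TACAAAATCAC-3'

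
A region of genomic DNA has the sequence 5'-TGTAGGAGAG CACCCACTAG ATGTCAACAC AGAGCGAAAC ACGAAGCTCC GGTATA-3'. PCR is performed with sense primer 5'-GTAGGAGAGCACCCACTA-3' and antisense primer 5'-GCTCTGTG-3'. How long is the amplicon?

Scanning the template, GTAGGAGAGCACCCACTA occurs at positions 2–19; this primer anneals to the bottom strand there with its 3' end pointing downstream.
Reverse complement of the reverse primer: CACAGAGC. This occurs on the top strand at positions 28–35.
The product runs from position 2 to position 35, so its length is 35 − 2 + 1 = 34 bp.

34 bp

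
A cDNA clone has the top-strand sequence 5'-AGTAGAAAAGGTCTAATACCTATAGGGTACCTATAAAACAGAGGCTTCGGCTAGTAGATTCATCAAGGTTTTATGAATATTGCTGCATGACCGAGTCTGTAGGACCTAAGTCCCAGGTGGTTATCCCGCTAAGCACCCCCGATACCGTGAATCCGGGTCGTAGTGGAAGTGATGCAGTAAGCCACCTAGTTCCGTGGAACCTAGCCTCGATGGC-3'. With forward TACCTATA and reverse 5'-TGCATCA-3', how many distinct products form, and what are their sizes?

The forward primer TACCTATA matches the top strand at positions 17–24, 28–35.
The reverse primer's reverse complement is TGATGCA, matching at positions 170–176.
Each forward site pairs with the reverse site to give a product ending at position 176: sizes 160, 149 bp.

Two products: 160 bp, 149 bp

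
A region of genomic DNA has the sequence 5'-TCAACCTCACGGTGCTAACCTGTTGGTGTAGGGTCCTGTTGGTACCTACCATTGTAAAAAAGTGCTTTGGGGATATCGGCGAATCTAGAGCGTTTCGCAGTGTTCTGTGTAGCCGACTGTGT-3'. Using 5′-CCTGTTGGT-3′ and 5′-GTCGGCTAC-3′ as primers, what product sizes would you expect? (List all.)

99 bp, 83 bp

The forward primer CCTGTTGGT matches the top strand at positions 19–27, 35–43.
The reverse primer's reverse complement is GTAGCCGAC, matching at positions 109–117.
Each forward site pairs with the reverse site to give a product ending at position 117: sizes 99, 83 bp.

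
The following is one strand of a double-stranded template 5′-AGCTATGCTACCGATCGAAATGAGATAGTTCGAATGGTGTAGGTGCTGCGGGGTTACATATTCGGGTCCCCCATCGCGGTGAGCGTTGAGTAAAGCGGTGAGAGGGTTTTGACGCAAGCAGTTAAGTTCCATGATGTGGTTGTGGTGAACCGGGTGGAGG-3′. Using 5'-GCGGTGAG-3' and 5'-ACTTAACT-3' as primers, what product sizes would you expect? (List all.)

52 bp, 33 bp

The forward primer GCGGTGAG matches the top strand at positions 76–83, 95–102.
The reverse primer's reverse complement is AGTTAAGT, matching at positions 120–127.
Each forward site pairs with the reverse site to give a product ending at position 127: sizes 52, 33 bp.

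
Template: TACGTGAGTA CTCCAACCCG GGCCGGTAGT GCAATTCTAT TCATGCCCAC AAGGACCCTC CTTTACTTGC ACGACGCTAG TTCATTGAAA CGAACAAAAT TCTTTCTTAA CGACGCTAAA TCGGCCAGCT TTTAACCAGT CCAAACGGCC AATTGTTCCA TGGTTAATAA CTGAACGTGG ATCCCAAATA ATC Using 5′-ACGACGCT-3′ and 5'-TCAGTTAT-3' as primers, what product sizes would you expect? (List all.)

104 bp, 65 bp

The forward primer ACGACGCT matches the top strand at positions 71–78, 110–117.
The reverse primer's reverse complement is ATAACTGA, matching at positions 167–174.
Each forward site pairs with the reverse site to give a product ending at position 174: sizes 104, 65 bp.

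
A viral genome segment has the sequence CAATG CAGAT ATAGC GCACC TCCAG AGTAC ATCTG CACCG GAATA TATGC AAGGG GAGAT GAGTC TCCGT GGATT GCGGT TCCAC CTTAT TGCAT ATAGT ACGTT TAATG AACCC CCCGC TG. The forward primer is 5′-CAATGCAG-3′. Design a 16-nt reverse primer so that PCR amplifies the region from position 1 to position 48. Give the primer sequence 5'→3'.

The product's 3' end on the top strand is position 48.
The reverse primer anneals to the top strand over positions 33–48, i.e. to CTGCACCGGAATATAT.
Its sequence written 5'→3' is the reverse complement: ATATATTCCGGTGCAG.

5'-ATATATTCCGGTGCAG-3'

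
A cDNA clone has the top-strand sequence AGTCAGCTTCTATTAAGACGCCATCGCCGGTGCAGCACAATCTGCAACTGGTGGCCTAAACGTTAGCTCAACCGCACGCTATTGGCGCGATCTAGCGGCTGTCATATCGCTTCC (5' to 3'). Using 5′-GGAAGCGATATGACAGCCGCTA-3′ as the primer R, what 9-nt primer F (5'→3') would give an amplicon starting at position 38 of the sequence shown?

5'-CAATCTGCA-3'

The reverse primer's reverse complement TAGCGGCTGTCATATCGCTTCC matches the template at positions 93–114; the product starts at position 38.
The forward primer is identical to the top strand over positions 38–46: CAATCTGCA.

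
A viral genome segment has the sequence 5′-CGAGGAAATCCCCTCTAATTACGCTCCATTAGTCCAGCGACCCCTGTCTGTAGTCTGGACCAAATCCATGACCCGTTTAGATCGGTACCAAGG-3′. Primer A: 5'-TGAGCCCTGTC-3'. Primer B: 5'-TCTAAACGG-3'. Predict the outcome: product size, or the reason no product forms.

Primer A (TGAGCCCTGTC) does not match the top strand, and its reverse complement GACAGGGCTCA does not match either.
With no annealing site for primer A, no amplification occurs.

No product — primer A has no binding site in the template.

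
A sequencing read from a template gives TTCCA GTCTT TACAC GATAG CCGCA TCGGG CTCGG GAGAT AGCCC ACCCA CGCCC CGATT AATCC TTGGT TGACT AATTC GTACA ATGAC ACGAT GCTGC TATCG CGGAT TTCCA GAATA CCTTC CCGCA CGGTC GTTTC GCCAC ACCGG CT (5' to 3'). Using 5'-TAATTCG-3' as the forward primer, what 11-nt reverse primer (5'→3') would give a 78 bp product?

5'-AGCCGGTGTGG-3'

The forward primer binds at positions 75–81, so a 78 bp product ends at position 75 + 78 − 1 = 152.
The reverse primer anneals to the top strand over positions 142–152, i.e. to CCACACCGGCT.
Its sequence written 5'→3' is the reverse complement: AGCCGGTGTGG.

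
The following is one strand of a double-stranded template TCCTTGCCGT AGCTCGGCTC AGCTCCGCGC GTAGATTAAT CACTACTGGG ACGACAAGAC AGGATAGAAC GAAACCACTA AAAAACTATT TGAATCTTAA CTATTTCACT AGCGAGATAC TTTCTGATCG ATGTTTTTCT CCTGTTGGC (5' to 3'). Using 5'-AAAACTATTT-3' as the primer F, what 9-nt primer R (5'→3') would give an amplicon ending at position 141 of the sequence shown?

5'-GAGAAAAAC-3'

The forward primer binds at positions 82–91; the product's 3' end on the top strand is position 141.
The reverse primer anneals to the top strand over positions 133–141, i.e. to GTTTTTCTC.
Its sequence written 5'→3' is the reverse complement: GAGAAAAAC.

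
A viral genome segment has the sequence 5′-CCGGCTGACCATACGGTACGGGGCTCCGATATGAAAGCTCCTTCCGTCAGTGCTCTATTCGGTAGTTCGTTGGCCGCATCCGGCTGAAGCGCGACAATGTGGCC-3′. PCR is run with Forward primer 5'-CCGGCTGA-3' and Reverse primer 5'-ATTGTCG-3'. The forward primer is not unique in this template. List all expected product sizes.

The forward primer CCGGCTGA matches the top strand at positions 1–8, 80–87.
The reverse primer's reverse complement is CGACAAT, matching at positions 92–98.
Each forward site pairs with the reverse site to give a product ending at position 98: sizes 98, 19 bp.

98 bp, 19 bp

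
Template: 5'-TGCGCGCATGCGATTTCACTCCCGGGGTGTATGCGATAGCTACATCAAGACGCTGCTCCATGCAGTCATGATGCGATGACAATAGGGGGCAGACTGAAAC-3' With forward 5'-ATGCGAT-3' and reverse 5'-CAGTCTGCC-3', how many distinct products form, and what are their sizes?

The forward primer ATGCGAT matches the top strand at positions 8–14, 31–37, 71–77.
The reverse primer's reverse complement is GGCAGACTG, matching at positions 88–96.
Each forward site pairs with the reverse site to give a product ending at position 96: sizes 89, 66, 26 bp.

Three products: 89 bp, 66 bp, 26 bp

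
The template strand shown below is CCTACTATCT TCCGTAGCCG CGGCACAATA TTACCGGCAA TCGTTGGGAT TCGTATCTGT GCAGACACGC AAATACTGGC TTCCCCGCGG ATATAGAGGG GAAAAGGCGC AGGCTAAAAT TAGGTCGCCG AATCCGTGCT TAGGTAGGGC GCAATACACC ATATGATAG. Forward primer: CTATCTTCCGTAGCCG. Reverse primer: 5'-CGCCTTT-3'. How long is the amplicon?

105 bp

The forward primer matches the template at positions 5–20.
The reverse primer's reverse complement is AAAGGCG, which matches the template at positions 103–109.
Amplicon spans positions 5–109: 105 bp.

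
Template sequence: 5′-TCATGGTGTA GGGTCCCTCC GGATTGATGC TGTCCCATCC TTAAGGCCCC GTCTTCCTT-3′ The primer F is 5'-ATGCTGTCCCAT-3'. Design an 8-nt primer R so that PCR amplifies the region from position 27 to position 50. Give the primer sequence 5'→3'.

The product's 3' end on the top strand is position 50.
The reverse primer anneals to the top strand over positions 43–50, i.e. to AAGGCCCC.
Its sequence written 5'→3' is the reverse complement: GGGGCCTT.

5'-GGGGCCTT-3'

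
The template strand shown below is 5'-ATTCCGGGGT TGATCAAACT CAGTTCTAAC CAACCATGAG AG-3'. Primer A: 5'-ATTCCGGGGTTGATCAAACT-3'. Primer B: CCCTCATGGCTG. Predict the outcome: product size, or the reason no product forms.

No product — primer B has no binding site in the template.

Primer B (CCCTCATGGCTG) does not match the top strand, and its reverse complement CAGCCATGAGGG does not match either.
With no annealing site for primer B, no amplification occurs.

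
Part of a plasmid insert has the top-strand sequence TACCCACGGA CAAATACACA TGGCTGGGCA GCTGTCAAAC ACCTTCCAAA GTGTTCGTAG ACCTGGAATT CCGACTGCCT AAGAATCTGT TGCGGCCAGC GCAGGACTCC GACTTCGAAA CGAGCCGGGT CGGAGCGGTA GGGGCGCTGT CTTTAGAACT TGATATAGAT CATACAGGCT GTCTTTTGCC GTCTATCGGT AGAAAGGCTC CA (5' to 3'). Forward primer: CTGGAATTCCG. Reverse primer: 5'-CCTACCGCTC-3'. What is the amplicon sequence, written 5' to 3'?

5'-CTGGAATTCCGACTGCCTAAGAATCTGTTGCGGCCAGCGCAGGACTCCGACTTCGAAACGAGCCGGGTCGGAGCGGTAGG-3'

The forward primer matches the template at positions 63–73.
Taking the reverse complement of CCTACCGCTC gives GAGCGGTAGG, found at positions 133–142 on the template; the primer anneals here to the top strand with its 3' end pointing upstream.
The product is the template from position 63 through 142 (80 bp).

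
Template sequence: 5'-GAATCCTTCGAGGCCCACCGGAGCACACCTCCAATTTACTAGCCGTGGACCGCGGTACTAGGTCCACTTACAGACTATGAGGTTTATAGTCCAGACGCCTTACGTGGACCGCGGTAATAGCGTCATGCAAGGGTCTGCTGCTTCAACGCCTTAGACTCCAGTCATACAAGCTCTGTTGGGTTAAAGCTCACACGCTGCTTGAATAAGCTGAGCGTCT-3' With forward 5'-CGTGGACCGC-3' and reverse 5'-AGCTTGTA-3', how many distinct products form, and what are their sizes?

The forward primer CGTGGACCGC matches the top strand at positions 44–53, 103–112.
The reverse primer's reverse complement is TACAAGCT, matching at positions 165–172.
Each forward site pairs with the reverse site to give a product ending at position 172: sizes 129, 70 bp.

Two products: 129 bp, 70 bp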